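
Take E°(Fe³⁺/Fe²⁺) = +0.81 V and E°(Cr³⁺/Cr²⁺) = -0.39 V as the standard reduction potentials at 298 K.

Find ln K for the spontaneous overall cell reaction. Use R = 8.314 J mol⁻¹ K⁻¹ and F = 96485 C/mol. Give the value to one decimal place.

Cathode: Fe³⁺/Fe²⁺; anode: Cr³⁺/Cr²⁺. E°cell = (+0.81) − (-0.39) = +1.20 V, with n = 1.
ΔG° = −nFE° = −RT ln K, so ln K = nFE°/(RT) = (1)(96485)(+1.20) / ((8.314)(298)) = 46.732.

46.7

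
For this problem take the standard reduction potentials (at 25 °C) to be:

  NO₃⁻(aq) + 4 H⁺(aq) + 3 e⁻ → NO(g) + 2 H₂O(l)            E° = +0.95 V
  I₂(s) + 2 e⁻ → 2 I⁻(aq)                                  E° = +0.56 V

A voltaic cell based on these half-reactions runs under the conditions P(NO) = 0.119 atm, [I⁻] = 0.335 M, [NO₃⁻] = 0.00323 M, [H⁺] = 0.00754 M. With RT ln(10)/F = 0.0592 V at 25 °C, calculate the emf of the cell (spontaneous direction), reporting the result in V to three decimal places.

NO₃⁻/NO is the cathode (higher E°), I₂/I⁻ the anode: E°cell = +0.95 − (+0.56) = +0.39 V, n = 6.
Overall: 2 NO₃⁻(aq) + 8 H⁺(aq) + 6 I⁻(aq) → 2 NO(g) + 4 H₂O(l) + 3 I₂(s)
Q = P(NO)^2 / ([NO₃⁻]^2·[H⁺]^8·[I⁻]^6); log Q = 22.963.
E = E° − (0.0592/n) log Q = +0.39 − (0.0592/6)(22.963) = +0.163 V.

+0.163 V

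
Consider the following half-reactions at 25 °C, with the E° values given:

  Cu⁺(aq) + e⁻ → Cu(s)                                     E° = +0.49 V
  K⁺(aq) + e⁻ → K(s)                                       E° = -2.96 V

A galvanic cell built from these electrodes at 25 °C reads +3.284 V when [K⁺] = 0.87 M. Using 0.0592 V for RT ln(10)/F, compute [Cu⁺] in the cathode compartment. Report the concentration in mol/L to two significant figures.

0.0014 M

Cu⁺/Cu is the cathode, K⁺/K the anode: E°cell = +3.45 V, n = 1.
Overall reaction: Cu⁺(aq) + K(s) → Cu(s) + K⁺(aq); Q = [K⁺]^1/[Cu⁺]^1.
From E = E° − (0.0592/n) log Q: log Q = (E° − E)·n/0.0592 = (+3.45 − (+3.284))·1/0.0592 = 2.8041.
So 1·log[Cu⁺] = 1·log(0.87) − log Q = -0.0605 − (2.8041) = -2.8646; [Cu⁺] = 10^(-2.8646) ≈ 0.0014 M.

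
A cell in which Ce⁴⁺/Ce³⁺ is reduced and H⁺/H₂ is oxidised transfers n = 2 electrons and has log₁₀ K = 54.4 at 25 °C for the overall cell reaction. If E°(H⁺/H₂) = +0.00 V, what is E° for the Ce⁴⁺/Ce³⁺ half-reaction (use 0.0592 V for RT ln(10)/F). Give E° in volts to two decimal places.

E°cell = (0.0592/n)·log K = (0.0592/2)(54.4) = +1.610 V.
Since Ce⁴⁺/Ce³⁺ is the cathode and H⁺/H₂ the anode, E°cell = E°(Ce⁴⁺/Ce³⁺) − E°(H⁺/H₂).
So E°(Ce⁴⁺/Ce³⁺) = E°cell + E°(H⁺/H₂) = +1.610 + (+0.00) = +1.61 V.

+1.61 V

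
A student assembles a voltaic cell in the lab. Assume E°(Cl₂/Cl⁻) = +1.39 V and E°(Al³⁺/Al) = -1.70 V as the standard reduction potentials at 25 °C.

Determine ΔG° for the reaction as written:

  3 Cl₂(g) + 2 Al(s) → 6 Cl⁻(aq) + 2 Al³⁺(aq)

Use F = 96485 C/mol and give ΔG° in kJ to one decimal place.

As written, Cl₂/Cl⁻ is reduced (cathode) and Al³⁺/Al is oxidised (anode), so E°cell = (+1.39) − (-1.70) = +3.09 V.
Balancing electrons gives n = 6.
ΔG° = −nFE° = −(6)(96485)(+3.09) = -1,788,832 J = -1788.8 kJ.

-1788.8 kJ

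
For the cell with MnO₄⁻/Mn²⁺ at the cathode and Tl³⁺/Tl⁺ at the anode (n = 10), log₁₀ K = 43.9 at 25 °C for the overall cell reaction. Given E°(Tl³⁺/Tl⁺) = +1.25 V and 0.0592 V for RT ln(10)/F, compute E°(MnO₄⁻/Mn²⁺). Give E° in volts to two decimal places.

+1.51 V

E°cell = (0.0592/n)·log K = (0.0592/10)(43.9) = +0.260 V.
Since MnO₄⁻/Mn²⁺ is the cathode and Tl³⁺/Tl⁺ the anode, E°cell = E°(MnO₄⁻/Mn²⁺) − E°(Tl³⁺/Tl⁺).
So E°(MnO₄⁻/Mn²⁺) = E°cell + E°(Tl³⁺/Tl⁺) = +0.260 + (+1.25) = +1.51 V.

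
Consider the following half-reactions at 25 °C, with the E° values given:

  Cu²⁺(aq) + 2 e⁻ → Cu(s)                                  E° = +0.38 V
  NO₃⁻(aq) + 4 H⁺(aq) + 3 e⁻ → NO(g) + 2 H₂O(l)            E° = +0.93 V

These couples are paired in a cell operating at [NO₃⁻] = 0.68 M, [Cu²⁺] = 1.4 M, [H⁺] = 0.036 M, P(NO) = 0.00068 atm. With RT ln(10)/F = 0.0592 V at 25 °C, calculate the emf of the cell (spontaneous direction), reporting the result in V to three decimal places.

+0.491 V

NO₃⁻/NO is the cathode (higher E°), Cu²⁺/Cu the anode: E°cell = +0.93 − (+0.38) = +0.55 V, n = 6.
Overall: 2 NO₃⁻(aq) + 8 H⁺(aq) + 3 Cu(s) → 2 NO(g) + 4 H₂O(l) + 3 Cu²⁺(aq)
Q = P(NO)^2·[Cu²⁺]^3 / ([NO₃⁻]^2·[H⁺]^8); log Q = 5.988.
E = E° − (0.0592/n) log Q = +0.55 − (0.0592/6)(5.988) = +0.491 V.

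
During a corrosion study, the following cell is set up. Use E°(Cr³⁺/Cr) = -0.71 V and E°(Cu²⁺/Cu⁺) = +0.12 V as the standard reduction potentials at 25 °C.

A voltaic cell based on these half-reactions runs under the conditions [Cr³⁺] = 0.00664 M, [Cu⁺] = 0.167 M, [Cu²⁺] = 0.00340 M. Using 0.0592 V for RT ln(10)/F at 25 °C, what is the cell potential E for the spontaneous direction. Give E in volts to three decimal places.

+0.773 V

Cu²⁺/Cu⁺ is the cathode (higher E°), Cr³⁺/Cr the anode: E°cell = +0.12 − (-0.71) = +0.83 V, n = 3.
Overall: 3 Cu²⁺(aq) + Cr(s) → 3 Cu⁺(aq) + Cr³⁺(aq)
Q = [Cu⁺]^3·[Cr³⁺] / ([Cu²⁺]^3); log Q = 2.896.
E = E° − (0.0592/n) log Q = +0.83 − (0.0592/3)(2.896) = +0.773 V.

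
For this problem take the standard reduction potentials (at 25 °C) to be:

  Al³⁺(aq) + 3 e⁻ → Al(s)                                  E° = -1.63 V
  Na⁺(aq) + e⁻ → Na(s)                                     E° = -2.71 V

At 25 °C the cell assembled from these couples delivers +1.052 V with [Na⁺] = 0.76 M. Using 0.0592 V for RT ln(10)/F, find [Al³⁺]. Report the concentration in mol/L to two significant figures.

0.017 M

Al³⁺/Al is the cathode, Na⁺/Na the anode: E°cell = +1.08 V, n = 3.
Overall reaction: Al³⁺(aq) + 3 Na(s) → Al(s) + 3 Na⁺(aq); Q = [Na⁺]^3/[Al³⁺]^1.
From E = E° − (0.0592/n) log Q: log Q = (E° − E)·n/0.0592 = (+1.08 − (+1.052))·3/0.0592 = 1.4189.
So 1·log[Al³⁺] = 3·log(0.76) − log Q = -0.3576 − (1.4189) = -1.7765; [Al³⁺] = 10^(-1.7765) ≈ 0.017 M.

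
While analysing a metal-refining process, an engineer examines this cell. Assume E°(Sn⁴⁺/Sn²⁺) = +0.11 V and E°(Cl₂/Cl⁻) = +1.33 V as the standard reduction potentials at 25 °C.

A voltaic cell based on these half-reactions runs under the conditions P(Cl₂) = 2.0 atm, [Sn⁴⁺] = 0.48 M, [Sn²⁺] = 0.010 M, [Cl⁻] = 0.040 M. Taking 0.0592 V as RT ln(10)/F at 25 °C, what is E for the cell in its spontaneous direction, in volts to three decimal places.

+1.262 V

Cl₂/Cl⁻ is the cathode (higher E°), Sn⁴⁺/Sn²⁺ the anode: E°cell = +1.33 − (+0.11) = +1.22 V, n = 2.
Overall: Cl₂(g) + Sn²⁺(aq) → 2 Cl⁻(aq) + Sn⁴⁺(aq)
Q = [Cl⁻]^2·[Sn⁴⁺] / (P(Cl₂)·[Sn²⁺]); log Q = -1.416.
E = E° − (0.0592/n) log Q = +1.22 − (0.0592/2)(-1.416) = +1.262 V.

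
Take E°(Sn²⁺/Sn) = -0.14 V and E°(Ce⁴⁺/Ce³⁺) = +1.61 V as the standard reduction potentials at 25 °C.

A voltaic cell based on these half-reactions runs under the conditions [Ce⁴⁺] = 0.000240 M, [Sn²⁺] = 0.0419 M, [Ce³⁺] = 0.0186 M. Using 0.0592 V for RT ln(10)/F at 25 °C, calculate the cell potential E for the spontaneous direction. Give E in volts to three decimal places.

+1.679 V

Ce⁴⁺/Ce³⁺ is the cathode (higher E°), Sn²⁺/Sn the anode: E°cell = +1.61 − (-0.14) = +1.75 V, n = 2.
Overall: 2 Ce⁴⁺(aq) + Sn(s) → 2 Ce³⁺(aq) + Sn²⁺(aq)
Q = [Ce³⁺]^2·[Sn²⁺] / ([Ce⁴⁺]^2); log Q = 2.401.
E = E° − (0.0592/n) log Q = +1.75 − (0.0592/2)(2.401) = +1.679 V.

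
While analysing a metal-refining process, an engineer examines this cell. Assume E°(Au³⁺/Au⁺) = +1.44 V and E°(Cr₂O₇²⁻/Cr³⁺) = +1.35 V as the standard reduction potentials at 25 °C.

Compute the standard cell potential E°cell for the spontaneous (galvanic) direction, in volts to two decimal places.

The Au³⁺/Au⁺ couple has the higher reduction potential, so it is the cathode; Cr₂O₇²⁻/Cr³⁺ is oxidised at the anode.
E°cell = E°(cathode) − E°(anode) = (+1.44) − (+1.35) = +0.09 V.
Since E°cell > 0, the reaction is spontaneous under standard conditions.

+0.09 V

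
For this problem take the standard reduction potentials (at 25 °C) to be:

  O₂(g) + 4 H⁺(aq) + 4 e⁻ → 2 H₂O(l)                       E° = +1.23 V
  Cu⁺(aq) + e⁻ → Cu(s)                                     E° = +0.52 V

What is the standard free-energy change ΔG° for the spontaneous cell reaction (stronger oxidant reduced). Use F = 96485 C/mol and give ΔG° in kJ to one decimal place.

-274.0 kJ

O₂/H₂O (E° = +1.23 V) is the cathode; Cu⁺/Cu (E° = +0.52 V) is the anode, so E°cell = +0.71 V.
Balancing electrons gives n = 4 (lcm of 4 and 1).
ΔG° = −nFE° = −(4)(96485)(+0.71) = -274,017 J = -274.0 kJ.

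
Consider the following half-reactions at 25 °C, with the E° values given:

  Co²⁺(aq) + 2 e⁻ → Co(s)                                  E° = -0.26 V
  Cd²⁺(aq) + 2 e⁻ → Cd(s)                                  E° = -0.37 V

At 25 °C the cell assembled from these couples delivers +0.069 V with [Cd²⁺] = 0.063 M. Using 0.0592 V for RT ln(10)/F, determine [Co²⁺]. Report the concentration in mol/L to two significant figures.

0.0026 M

Co²⁺/Co is the cathode, Cd²⁺/Cd the anode: E°cell = +0.11 V, n = 2.
Overall reaction: Co²⁺(aq) + Cd(s) → Co(s) + Cd²⁺(aq); Q = [Cd²⁺]^1/[Co²⁺]^1.
From E = E° − (0.0592/n) log Q: log Q = (E° − E)·n/0.0592 = (+0.11 − (+0.069))·2/0.0592 = 1.3851.
So 1·log[Co²⁺] = 1·log(0.063) − log Q = -1.2007 − (1.3851) = -2.5858; [Co²⁺] = 10^(-2.5858) ≈ 0.0026 M.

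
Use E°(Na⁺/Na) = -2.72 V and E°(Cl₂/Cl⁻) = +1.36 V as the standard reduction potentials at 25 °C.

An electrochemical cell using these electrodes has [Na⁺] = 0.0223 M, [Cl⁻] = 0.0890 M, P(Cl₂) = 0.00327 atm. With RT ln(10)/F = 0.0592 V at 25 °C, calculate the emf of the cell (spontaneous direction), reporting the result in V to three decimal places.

+4.166 V

Cl₂/Cl⁻ is the cathode (higher E°), Na⁺/Na the anode: E°cell = +1.36 − (-2.72) = +4.08 V, n = 2.
Overall: Cl₂(g) + 2 Na(s) → 2 Cl⁻(aq) + 2 Na⁺(aq)
Q = [Cl⁻]^2·[Na⁺]^2 / (P(Cl₂)); log Q = -2.919.
E = E° − (0.0592/n) log Q = +4.08 − (0.0592/2)(-2.919) = +4.166 V.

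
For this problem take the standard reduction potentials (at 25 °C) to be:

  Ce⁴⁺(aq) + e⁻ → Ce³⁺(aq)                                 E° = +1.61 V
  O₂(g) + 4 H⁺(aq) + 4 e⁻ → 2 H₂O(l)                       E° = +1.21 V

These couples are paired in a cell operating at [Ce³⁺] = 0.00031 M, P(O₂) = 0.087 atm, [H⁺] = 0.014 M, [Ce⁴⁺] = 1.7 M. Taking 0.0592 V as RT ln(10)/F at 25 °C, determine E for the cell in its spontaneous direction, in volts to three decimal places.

+0.747 V

Ce⁴⁺/Ce³⁺ is the cathode (higher E°), O₂/H₂O the anode: E°cell = +1.61 − (+1.21) = +0.40 V, n = 4.
Overall: 4 Ce⁴⁺(aq) + 2 H₂O(l) → 4 Ce³⁺(aq) + O₂(g) + 4 H⁺(aq)
Q = [Ce³⁺]^4·P(O₂)·[H⁺]^4 / ([Ce⁴⁺]^4); log Q = -23.432.
E = E° − (0.0592/n) log Q = +0.40 − (0.0592/4)(-23.432) = +0.747 V.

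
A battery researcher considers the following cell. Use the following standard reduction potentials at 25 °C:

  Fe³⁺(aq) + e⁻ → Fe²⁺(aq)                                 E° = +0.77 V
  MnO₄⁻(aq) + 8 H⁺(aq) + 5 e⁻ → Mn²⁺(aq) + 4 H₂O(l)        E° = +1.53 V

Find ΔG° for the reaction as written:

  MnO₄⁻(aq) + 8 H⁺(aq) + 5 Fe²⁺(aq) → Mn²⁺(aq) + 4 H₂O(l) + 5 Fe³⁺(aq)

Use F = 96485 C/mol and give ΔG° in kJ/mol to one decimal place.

-366.6 kJ/mol

As written, MnO₄⁻/Mn²⁺ is reduced (cathode) and Fe³⁺/Fe²⁺ is oxidised (anode), so E°cell = (+1.53) − (+0.77) = +0.76 V.
Balancing electrons gives n = 5.
ΔG° = −nFE° = −(5)(96485)(+0.76) = -366,643 J = -366.6 kJ/mol.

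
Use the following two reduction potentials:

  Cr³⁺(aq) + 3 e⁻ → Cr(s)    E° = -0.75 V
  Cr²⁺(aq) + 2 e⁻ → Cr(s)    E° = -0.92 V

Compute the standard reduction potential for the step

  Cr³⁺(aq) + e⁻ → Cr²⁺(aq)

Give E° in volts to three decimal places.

Sequential free energies add, so n₃E°₃ = n₁E°₁ + n₂E°₂.
With n₃ = 3, and the known step contributing 2×(-0.92) V, the unknown satisfies 1·E° = 3×(-0.75) − 2×(-0.92) = -0.410.
E° = -0.410 / 1 = -0.410 V.

-0.410 V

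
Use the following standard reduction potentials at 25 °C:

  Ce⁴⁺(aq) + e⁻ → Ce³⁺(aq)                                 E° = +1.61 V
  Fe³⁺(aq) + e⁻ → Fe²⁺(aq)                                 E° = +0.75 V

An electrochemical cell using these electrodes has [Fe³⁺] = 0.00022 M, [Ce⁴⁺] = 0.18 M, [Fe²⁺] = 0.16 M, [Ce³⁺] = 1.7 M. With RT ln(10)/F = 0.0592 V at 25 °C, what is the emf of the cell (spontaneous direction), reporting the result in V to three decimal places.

Ce⁴⁺/Ce³⁺ is the cathode (higher E°), Fe³⁺/Fe²⁺ the anode: E°cell = +1.61 − (+0.75) = +0.86 V, n = 1.
Overall: Ce⁴⁺(aq) + Fe²⁺(aq) → Ce³⁺(aq) + Fe³⁺(aq)
Q = [Ce³⁺]·[Fe³⁺] / ([Ce⁴⁺]·[Fe²⁺]); log Q = -1.887.
E = E° − (0.0592/n) log Q = +0.86 − (0.0592/1)(-1.887) = +0.972 V.

+0.972 V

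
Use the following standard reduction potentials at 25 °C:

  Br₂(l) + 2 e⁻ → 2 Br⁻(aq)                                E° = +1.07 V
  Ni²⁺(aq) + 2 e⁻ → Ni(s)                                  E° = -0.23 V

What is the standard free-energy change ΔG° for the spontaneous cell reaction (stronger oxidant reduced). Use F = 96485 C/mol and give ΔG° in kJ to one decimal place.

-250.9 kJ

Br₂/Br⁻ (E° = +1.07 V) is the cathode; Ni²⁺/Ni (E° = -0.23 V) is the anode, so E°cell = +1.30 V.
Balancing electrons gives n = 2 (lcm of 2 and 2).
ΔG° = −nFE° = −(2)(96485)(+1.30) = -250,861 J = -250.9 kJ.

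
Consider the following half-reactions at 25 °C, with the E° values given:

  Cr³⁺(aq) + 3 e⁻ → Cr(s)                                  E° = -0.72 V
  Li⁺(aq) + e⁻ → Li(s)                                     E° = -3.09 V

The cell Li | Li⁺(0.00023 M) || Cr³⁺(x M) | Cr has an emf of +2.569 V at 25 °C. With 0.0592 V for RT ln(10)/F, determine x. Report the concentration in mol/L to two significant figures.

0.15 M

Cr³⁺/Cr is the cathode, Li⁺/Li the anode: E°cell = +2.37 V, n = 3.
Overall reaction: Cr³⁺(aq) + 3 Li(s) → Cr(s) + 3 Li⁺(aq); Q = [Li⁺]^3/[Cr³⁺]^1.
From E = E° − (0.0592/n) log Q: log Q = (E° − E)·n/0.0592 = (+2.37 − (+2.569))·3/0.0592 = -10.0845.
So 1·log[Cr³⁺] = 3·log(0.00023) − log Q = -10.9148 − (-10.0845) = -0.8303; [Cr³⁺] = 10^(-0.8303) ≈ 0.15 M.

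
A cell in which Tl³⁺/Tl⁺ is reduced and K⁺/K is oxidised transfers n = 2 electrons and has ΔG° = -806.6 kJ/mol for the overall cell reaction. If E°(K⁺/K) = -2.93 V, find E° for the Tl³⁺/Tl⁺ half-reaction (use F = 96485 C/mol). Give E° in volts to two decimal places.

+1.25 V

E°cell = −ΔG°/(nF) = −(-806.6×10³)/((2)(96485)) = +4.180 V.
Since Tl³⁺/Tl⁺ is the cathode and K⁺/K the anode, E°cell = E°(Tl³⁺/Tl⁺) − E°(K⁺/K).
So E°(Tl³⁺/Tl⁺) = E°cell + E°(K⁺/K) = +4.180 + (-2.93) = +1.25 V.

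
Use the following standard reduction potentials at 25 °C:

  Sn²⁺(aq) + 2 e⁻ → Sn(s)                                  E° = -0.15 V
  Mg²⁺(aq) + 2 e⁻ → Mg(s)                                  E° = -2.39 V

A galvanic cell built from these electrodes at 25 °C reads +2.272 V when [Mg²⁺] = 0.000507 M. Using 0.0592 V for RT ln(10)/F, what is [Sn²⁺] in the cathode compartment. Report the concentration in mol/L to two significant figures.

0.0061 M

Sn²⁺/Sn is the cathode, Mg²⁺/Mg the anode: E°cell = +2.24 V, n = 2.
Overall reaction: Sn²⁺(aq) + Mg(s) → Sn(s) + Mg²⁺(aq); Q = [Mg²⁺]^1/[Sn²⁺]^1.
From E = E° − (0.0592/n) log Q: log Q = (E° − E)·n/0.0592 = (+2.24 − (+2.272))·2/0.0592 = -1.0811.
So 1·log[Sn²⁺] = 1·log(0.000507) − log Q = -3.2950 − (-1.0811) = -2.2139; [Sn²⁺] = 10^(-2.2139) ≈ 0.0061 M.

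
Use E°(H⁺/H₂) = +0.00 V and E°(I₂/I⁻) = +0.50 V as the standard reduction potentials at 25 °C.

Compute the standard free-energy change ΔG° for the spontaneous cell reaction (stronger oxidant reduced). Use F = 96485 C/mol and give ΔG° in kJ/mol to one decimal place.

I₂/I⁻ (E° = +0.50 V) is the cathode; H⁺/H₂ (E° = +0.00 V) is the anode, so E°cell = +0.50 V.
Balancing electrons gives n = 2 (lcm of 2 and 2).
ΔG° = −nFE° = −(2)(96485)(+0.50) = -96,485 J = -96.5 kJ/mol.

-96.5 kJ/mol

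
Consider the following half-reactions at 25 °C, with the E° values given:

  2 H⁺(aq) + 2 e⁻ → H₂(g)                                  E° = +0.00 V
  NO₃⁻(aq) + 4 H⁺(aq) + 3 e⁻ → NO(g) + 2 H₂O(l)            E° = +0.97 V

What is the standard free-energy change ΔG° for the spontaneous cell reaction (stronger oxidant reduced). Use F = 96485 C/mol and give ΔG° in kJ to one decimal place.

-561.5 kJ

NO₃⁻/NO (E° = +0.97 V) is the cathode; H⁺/H₂ (E° = +0.00 V) is the anode, so E°cell = +0.97 V.
Balancing electrons gives n = 6 (lcm of 3 and 2).
ΔG° = −nFE° = −(6)(96485)(+0.97) = -561,543 J = -561.5 kJ.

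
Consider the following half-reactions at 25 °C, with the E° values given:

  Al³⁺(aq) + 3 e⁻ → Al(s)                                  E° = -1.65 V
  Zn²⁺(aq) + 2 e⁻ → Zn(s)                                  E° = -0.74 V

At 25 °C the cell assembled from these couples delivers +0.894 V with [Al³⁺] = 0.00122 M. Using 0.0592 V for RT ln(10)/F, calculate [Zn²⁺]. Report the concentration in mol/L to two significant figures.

Zn²⁺/Zn is the cathode, Al³⁺/Al the anode: E°cell = +0.91 V, n = 6.
Overall reaction: 3 Zn²⁺(aq) + 2 Al(s) → 3 Zn(s) + 2 Al³⁺(aq); Q = [Al³⁺]^2/[Zn²⁺]^3.
From E = E° − (0.0592/n) log Q: log Q = (E° − E)·n/0.0592 = (+0.91 − (+0.894))·6/0.0592 = 1.6216.
So 3·log[Zn²⁺] = 2·log(0.00122) − log Q = -5.8273 − (1.6216) = -7.4489; log[Zn²⁺] = -7.4489 / 3 = -2.4830; [Zn²⁺] = 10^(-2.4830) ≈ 0.0033 M.

0.0033 M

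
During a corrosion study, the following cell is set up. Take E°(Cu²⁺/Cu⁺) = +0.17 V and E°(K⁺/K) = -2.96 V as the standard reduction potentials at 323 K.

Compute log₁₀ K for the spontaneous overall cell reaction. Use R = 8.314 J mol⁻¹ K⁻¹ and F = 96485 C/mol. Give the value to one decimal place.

Cathode: Cu²⁺/Cu⁺; anode: K⁺/K. E°cell = (+0.17) − (-2.96) = +3.13 V, with n = 1.
ΔG° = −nFE° = −RT ln K, so ln K = nFE°/(RT) = (1)(96485)(+3.13) / ((8.314)(323)) = 112.458.
log₁₀ K = 112.458 / ln 10 = 48.8.

48.8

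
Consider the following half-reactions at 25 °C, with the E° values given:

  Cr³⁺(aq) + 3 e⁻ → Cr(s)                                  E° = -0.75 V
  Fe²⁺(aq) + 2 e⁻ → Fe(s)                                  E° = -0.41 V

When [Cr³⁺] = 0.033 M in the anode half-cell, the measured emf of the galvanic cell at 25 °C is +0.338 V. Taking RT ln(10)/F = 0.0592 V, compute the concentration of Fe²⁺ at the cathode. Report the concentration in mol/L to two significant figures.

0.088 M

Fe²⁺/Fe is the cathode, Cr³⁺/Cr the anode: E°cell = +0.34 V, n = 6.
Overall reaction: 3 Fe²⁺(aq) + 2 Cr(s) → 3 Fe(s) + 2 Cr³⁺(aq); Q = [Cr³⁺]^2/[Fe²⁺]^3.
From E = E° − (0.0592/n) log Q: log Q = (E° − E)·n/0.0592 = (+0.34 − (+0.338))·6/0.0592 = 0.2027.
So 3·log[Fe²⁺] = 2·log(0.033) − log Q = -2.9630 − (0.2027) = -3.1657; log[Fe²⁺] = -3.1657 / 3 = -1.0552; [Fe²⁺] = 10^(-1.0552) ≈ 0.088 M.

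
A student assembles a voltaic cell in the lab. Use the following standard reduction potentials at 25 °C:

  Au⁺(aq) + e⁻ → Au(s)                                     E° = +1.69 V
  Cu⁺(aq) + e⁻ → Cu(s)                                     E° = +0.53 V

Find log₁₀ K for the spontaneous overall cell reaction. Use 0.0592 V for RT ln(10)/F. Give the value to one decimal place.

Cathode: Au⁺/Au; anode: Cu⁺/Cu. E°cell = +1.16 V, n = 1.
log K = nE°cell / 0.0592 = (1)(+1.16) / 0.0592 = 19.6.

19.6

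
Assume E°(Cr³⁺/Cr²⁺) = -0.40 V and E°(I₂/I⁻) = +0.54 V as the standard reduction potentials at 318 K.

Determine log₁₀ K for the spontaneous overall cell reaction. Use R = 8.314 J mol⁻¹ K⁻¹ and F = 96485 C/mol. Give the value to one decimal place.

Cathode: I₂/I⁻; anode: Cr³⁺/Cr²⁺. E°cell = (+0.54) − (-0.40) = +0.94 V, with n = 2.
ΔG° = −nFE° = −RT ln K, so ln K = nFE°/(RT) = (2)(96485)(+0.94) / ((8.314)(318)) = 68.609.
log₁₀ K = 68.609 / ln 10 = 29.8.

29.8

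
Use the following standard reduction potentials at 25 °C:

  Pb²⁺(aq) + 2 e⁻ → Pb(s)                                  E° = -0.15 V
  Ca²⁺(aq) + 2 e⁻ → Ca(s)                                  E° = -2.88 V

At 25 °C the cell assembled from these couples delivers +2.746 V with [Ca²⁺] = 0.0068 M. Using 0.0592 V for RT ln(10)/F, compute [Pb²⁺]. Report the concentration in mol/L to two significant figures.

0.024 M

Pb²⁺/Pb is the cathode, Ca²⁺/Ca the anode: E°cell = +2.73 V, n = 2.
Overall reaction: Pb²⁺(aq) + Ca(s) → Pb(s) + Ca²⁺(aq); Q = [Ca²⁺]^1/[Pb²⁺]^1.
From E = E° − (0.0592/n) log Q: log Q = (E° − E)·n/0.0592 = (+2.73 − (+2.746))·2/0.0592 = -0.5405.
So 1·log[Pb²⁺] = 1·log(0.0068) − log Q = -2.1675 − (-0.5405) = -1.6270; [Pb²⁺] = 10^(-1.6270) ≈ 0.024 M.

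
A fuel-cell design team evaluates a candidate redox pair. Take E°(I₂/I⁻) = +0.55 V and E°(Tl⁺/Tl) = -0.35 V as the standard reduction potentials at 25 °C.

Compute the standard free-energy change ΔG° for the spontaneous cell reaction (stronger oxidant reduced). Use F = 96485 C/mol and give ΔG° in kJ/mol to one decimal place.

I₂/I⁻ (E° = +0.55 V) is the cathode; Tl⁺/Tl (E° = -0.35 V) is the anode, so E°cell = +0.90 V.
Balancing electrons gives n = 2 (lcm of 2 and 1).
ΔG° = −nFE° = −(2)(96485)(+0.90) = -173,673 J = -173.7 kJ/mol.

-173.7 kJ/mol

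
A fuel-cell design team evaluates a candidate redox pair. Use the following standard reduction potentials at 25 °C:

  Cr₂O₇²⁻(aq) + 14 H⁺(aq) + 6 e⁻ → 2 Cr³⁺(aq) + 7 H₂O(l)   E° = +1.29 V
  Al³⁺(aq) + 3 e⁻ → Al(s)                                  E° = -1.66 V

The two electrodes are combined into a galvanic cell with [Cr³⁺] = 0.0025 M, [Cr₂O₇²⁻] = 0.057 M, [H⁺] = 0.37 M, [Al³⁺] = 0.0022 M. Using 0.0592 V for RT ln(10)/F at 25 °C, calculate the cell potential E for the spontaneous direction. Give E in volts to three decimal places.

Cr₂O₇²⁻/Cr³⁺ is the cathode (higher E°), Al³⁺/Al the anode: E°cell = +1.29 − (-1.66) = +2.95 V, n = 6.
Overall: Cr₂O₇²⁻(aq) + 14 H⁺(aq) + 2 Al(s) → 2 Cr³⁺(aq) + 7 H₂O(l) + 2 Al³⁺(aq)
Q = [Cr³⁺]^2·[Al³⁺]^2 / ([Cr₂O₇²⁻]·[H⁺]^14); log Q = -3.230.
E = E° − (0.0592/n) log Q = +2.95 − (0.0592/6)(-3.230) = +2.982 V.

+2.982 V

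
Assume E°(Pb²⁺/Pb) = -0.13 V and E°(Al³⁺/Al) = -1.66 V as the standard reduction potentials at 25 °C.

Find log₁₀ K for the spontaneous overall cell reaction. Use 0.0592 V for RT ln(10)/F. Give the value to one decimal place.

155.1

Cathode: Pb²⁺/Pb; anode: Al³⁺/Al. E°cell = +1.53 V, n = 6.
log K = nE°cell / 0.0592 = (6)(+1.53) / 0.0592 = 155.1.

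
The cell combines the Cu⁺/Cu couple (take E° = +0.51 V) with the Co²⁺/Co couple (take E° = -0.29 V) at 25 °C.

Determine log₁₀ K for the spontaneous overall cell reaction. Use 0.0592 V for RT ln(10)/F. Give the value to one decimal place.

27.0

Cathode: Cu⁺/Cu; anode: Co²⁺/Co. E°cell = +0.80 V, n = 2.
log K = nE°cell / 0.0592 = (2)(+0.80) / 0.0592 = 27.0.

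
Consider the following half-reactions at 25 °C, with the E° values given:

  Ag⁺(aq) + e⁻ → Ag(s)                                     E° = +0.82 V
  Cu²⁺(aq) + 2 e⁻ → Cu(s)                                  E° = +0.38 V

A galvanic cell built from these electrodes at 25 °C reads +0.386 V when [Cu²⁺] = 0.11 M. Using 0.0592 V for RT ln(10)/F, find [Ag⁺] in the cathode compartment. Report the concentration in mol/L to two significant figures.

0.041 M

Ag⁺/Ag is the cathode, Cu²⁺/Cu the anode: E°cell = +0.44 V, n = 2.
Overall reaction: 2 Ag⁺(aq) + Cu(s) → 2 Ag(s) + Cu²⁺(aq); Q = [Cu²⁺]^1/[Ag⁺]^2.
From E = E° − (0.0592/n) log Q: log Q = (E° − E)·n/0.0592 = (+0.44 − (+0.386))·2/0.0592 = 1.8243.
So 2·log[Ag⁺] = 1·log(0.11) − log Q = -0.9586 − (1.8243) = -2.7829; log[Ag⁺] = -2.7829 / 2 = -1.3915; [Ag⁺] = 10^(-1.3915) ≈ 0.041 M.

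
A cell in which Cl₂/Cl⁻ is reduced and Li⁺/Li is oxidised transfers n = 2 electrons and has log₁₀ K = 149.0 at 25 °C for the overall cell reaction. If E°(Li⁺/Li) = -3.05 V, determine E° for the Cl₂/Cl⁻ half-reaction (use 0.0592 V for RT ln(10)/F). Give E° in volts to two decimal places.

E°cell = (0.0592/n)·log K = (0.0592/2)(149.0) = +4.410 V.
Since Cl₂/Cl⁻ is the cathode and Li⁺/Li the anode, E°cell = E°(Cl₂/Cl⁻) − E°(Li⁺/Li).
So E°(Cl₂/Cl⁻) = E°cell + E°(Li⁺/Li) = +4.410 + (-3.05) = +1.36 V.

+1.36 V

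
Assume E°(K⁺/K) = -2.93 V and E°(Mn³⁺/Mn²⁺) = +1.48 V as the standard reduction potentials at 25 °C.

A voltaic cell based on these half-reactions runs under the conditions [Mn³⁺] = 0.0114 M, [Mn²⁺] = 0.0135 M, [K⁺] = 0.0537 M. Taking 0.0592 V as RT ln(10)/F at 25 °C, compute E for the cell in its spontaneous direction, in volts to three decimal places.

Mn³⁺/Mn²⁺ is the cathode (higher E°), K⁺/K the anode: E°cell = +1.48 − (-2.93) = +4.41 V, n = 1.
Overall: Mn³⁺(aq) + K(s) → Mn²⁺(aq) + K⁺(aq)
Q = [Mn²⁺]·[K⁺] / ([Mn³⁺]); log Q = -1.197.
E = E° − (0.0592/n) log Q = +4.41 − (0.0592/1)(-1.197) = +4.481 V.

+4.481 V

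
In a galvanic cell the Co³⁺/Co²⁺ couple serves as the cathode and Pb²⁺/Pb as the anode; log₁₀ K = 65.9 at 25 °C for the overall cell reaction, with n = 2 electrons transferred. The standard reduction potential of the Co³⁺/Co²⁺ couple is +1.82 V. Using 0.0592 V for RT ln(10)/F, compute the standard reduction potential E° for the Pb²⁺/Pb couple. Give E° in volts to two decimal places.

E°cell = (0.0592/n)·log K = (0.0592/2)(65.9) = +1.951 V.
Since Co³⁺/Co²⁺ is the cathode and Pb²⁺/Pb the anode, E°cell = E°(Co³⁺/Co²⁺) − E°(Pb²⁺/Pb).
So E°(Pb²⁺/Pb) = E°(Co³⁺/Co²⁺) − E°cell = (+1.82) − (+1.951) = -0.13 V.

-0.13 V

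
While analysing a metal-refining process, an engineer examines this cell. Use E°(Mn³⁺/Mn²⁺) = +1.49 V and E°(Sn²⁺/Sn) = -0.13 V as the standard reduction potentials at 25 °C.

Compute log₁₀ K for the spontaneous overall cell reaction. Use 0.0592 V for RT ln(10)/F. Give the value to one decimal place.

Cathode: Mn³⁺/Mn²⁺; anode: Sn²⁺/Sn. E°cell = +1.62 V, n = 2.
log K = nE°cell / 0.0592 = (2)(+1.62) / 0.0592 = 54.7.

54.7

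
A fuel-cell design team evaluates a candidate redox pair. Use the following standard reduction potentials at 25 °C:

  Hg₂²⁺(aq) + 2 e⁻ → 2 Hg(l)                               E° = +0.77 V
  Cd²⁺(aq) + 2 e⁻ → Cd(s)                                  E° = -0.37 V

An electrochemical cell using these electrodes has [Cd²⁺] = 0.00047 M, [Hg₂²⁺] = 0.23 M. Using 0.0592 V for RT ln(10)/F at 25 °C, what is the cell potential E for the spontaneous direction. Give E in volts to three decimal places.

+1.220 V

Hg₂²⁺/Hg is the cathode (higher E°), Cd²⁺/Cd the anode: E°cell = +0.77 − (-0.37) = +1.14 V, n = 2.
Overall: Hg₂²⁺(aq) + Cd(s) → 2 Hg(l) + Cd²⁺(aq)
Q = [Cd²⁺] / ([Hg₂²⁺]); log Q = -2.690.
E = E° − (0.0592/n) log Q = +1.14 − (0.0592/2)(-2.690) = +1.220 V.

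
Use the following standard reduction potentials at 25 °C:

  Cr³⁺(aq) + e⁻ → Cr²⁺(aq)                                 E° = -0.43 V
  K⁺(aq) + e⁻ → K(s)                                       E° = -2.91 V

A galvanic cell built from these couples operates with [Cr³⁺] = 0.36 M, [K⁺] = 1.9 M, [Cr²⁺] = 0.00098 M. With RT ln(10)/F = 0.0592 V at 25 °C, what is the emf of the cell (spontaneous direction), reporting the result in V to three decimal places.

+2.615 V

Cr³⁺/Cr²⁺ is the cathode (higher E°), K⁺/K the anode: E°cell = -0.43 − (-2.91) = +2.48 V, n = 1.
Overall: Cr³⁺(aq) + K(s) → Cr²⁺(aq) + K⁺(aq)
Q = [Cr²⁺]·[K⁺] / ([Cr³⁺]); log Q = -2.286.
E = E° − (0.0592/n) log Q = +2.48 − (0.0592/1)(-2.286) = +2.615 V.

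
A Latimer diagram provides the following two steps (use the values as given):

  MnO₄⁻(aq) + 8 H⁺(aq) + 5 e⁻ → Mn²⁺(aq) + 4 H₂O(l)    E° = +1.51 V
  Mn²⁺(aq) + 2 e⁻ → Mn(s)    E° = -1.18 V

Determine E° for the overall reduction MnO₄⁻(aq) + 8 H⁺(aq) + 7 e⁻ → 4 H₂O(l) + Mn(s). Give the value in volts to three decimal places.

Standard free energies of sequential steps add: ΔG°₃ = ΔG°₁ + ΔG°₂, so n₃E°₃ = n₁E°₁ + n₂E°₂.
E°₃ = (5×+1.51 + 2×-1.18) / 7 = (+5.190) / 7 = +0.741 V.
Simply averaging or adding the two E° values would be wrong; the electron-weighted sum is required.

+0.741 V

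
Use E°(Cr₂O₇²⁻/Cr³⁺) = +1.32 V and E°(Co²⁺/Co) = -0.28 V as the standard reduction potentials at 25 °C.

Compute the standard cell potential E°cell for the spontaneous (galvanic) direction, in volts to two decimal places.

The Cr₂O₇²⁻/Cr³⁺ couple has the higher reduction potential, so it is the cathode; Co²⁺/Co is oxidised at the anode.
E°cell = E°(cathode) − E°(anode) = (+1.32) − (-0.28) = +1.60 V.

+1.60 V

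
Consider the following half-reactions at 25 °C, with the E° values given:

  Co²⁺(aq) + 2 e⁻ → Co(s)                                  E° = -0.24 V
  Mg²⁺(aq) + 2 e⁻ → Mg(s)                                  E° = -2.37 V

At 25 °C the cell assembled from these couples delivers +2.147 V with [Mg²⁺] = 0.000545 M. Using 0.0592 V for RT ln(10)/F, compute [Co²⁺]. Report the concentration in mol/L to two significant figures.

0.0020 M

Co²⁺/Co is the cathode, Mg²⁺/Mg the anode: E°cell = +2.13 V, n = 2.
Overall reaction: Co²⁺(aq) + Mg(s) → Co(s) + Mg²⁺(aq); Q = [Mg²⁺]^1/[Co²⁺]^1.
From E = E° − (0.0592/n) log Q: log Q = (E° − E)·n/0.0592 = (+2.13 − (+2.147))·2/0.0592 = -0.5743.
So 1·log[Co²⁺] = 1·log(0.000545) − log Q = -3.2636 − (-0.5743) = -2.6893; [Co²⁺] = 10^(-2.6893) ≈ 0.0020 M.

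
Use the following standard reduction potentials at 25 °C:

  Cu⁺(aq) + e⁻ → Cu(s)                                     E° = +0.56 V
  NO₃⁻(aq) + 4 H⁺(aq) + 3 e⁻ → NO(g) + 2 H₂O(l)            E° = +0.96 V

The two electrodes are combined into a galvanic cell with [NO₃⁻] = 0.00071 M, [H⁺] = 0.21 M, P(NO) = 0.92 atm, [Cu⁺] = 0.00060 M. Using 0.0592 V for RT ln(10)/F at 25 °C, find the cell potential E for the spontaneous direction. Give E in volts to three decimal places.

+0.476 V

NO₃⁻/NO is the cathode (higher E°), Cu⁺/Cu the anode: E°cell = +0.96 − (+0.56) = +0.40 V, n = 3.
Overall: NO₃⁻(aq) + 4 H⁺(aq) + 3 Cu(s) → NO(g) + 2 H₂O(l) + 3 Cu⁺(aq)
Q = P(NO)·[Cu⁺]^3 / ([NO₃⁻]·[H⁺]^4); log Q = -3.842.
E = E° − (0.0592/n) log Q = +0.40 − (0.0592/3)(-3.842) = +0.476 V.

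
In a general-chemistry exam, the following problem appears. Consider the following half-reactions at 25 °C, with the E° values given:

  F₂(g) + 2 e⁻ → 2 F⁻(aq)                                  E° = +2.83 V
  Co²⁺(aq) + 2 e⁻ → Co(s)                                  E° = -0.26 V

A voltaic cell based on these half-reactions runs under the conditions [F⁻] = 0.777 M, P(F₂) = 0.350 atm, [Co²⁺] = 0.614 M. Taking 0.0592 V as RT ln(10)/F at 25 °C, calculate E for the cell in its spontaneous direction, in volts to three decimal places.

+3.089 V

F₂/F⁻ is the cathode (higher E°), Co²⁺/Co the anode: E°cell = +2.83 − (-0.26) = +3.09 V, n = 2.
Overall: F₂(g) + Co(s) → 2 F⁻(aq) + Co²⁺(aq)
Q = [F⁻]^2·[Co²⁺] / (P(F₂)); log Q = 0.025.
E = E° − (0.0592/n) log Q = +3.09 − (0.0592/2)(0.025) = +3.089 V.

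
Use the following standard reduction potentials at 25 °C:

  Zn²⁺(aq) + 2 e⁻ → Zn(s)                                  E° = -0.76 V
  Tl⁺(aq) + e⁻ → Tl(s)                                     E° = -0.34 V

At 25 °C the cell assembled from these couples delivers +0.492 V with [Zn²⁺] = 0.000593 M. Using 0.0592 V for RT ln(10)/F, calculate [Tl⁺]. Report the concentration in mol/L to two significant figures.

Tl⁺/Tl is the cathode, Zn²⁺/Zn the anode: E°cell = +0.42 V, n = 2.
Overall reaction: 2 Tl⁺(aq) + Zn(s) → 2 Tl(s) + Zn²⁺(aq); Q = [Zn²⁺]^1/[Tl⁺]^2.
From E = E° − (0.0592/n) log Q: log Q = (E° − E)·n/0.0592 = (+0.42 − (+0.492))·2/0.0592 = -2.4324.
So 2·log[Tl⁺] = 1·log(0.000593) − log Q = -3.2269 − (-2.4324) = -0.7945; log[Tl⁺] = -0.7945 / 2 = -0.3972; [Tl⁺] = 10^(-0.3972) ≈ 0.40 M.

0.40 M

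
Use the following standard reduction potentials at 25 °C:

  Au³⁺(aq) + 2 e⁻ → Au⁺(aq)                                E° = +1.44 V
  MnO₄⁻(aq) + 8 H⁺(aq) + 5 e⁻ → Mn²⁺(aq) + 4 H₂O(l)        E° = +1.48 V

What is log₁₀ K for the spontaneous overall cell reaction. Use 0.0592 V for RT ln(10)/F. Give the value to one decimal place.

Cathode: MnO₄⁻/Mn²⁺; anode: Au³⁺/Au⁺. E°cell = +0.04 V, n = 10.
log K = nE°cell / 0.0592 = (10)(+0.04) / 0.0592 = 6.8.

6.8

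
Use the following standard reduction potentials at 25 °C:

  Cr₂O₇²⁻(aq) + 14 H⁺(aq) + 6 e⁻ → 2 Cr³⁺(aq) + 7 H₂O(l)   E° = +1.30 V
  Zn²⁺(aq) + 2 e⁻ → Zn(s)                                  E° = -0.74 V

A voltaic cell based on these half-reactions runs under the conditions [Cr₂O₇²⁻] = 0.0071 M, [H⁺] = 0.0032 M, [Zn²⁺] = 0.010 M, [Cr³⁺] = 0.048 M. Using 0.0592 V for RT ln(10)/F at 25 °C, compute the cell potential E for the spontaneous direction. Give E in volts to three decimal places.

+1.759 V

Cr₂O₇²⁻/Cr³⁺ is the cathode (higher E°), Zn²⁺/Zn the anode: E°cell = +1.30 − (-0.74) = +2.04 V, n = 6.
Overall: Cr₂O₇²⁻(aq) + 14 H⁺(aq) + 3 Zn(s) → 2 Cr³⁺(aq) + 7 H₂O(l) + 3 Zn²⁺(aq)
Q = [Cr³⁺]^2·[Zn²⁺]^3 / ([Cr₂O₇²⁻]·[H⁺]^14); log Q = 28.439.
E = E° − (0.0592/n) log Q = +2.04 − (0.0592/6)(28.439) = +1.759 V.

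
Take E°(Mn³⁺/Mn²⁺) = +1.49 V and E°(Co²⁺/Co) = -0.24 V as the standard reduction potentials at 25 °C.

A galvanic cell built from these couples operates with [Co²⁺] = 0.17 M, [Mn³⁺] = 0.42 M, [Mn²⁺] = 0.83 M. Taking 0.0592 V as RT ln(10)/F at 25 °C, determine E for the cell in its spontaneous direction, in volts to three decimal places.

Mn³⁺/Mn²⁺ is the cathode (higher E°), Co²⁺/Co the anode: E°cell = +1.49 − (-0.24) = +1.73 V, n = 2.
Overall: 2 Mn³⁺(aq) + Co(s) → 2 Mn²⁺(aq) + Co²⁺(aq)
Q = [Mn²⁺]^2·[Co²⁺] / ([Mn³⁺]^2); log Q = -0.178.
E = E° − (0.0592/n) log Q = +1.73 − (0.0592/2)(-0.178) = +1.735 V.

+1.735 V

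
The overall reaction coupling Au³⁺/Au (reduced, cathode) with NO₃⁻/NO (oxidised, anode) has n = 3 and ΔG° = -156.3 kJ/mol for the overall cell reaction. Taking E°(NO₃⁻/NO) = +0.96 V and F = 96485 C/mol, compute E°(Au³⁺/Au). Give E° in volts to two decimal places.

E°cell = −ΔG°/(nF) = −(-156.3×10³)/((3)(96485)) = +0.540 V.
Since Au³⁺/Au is the cathode and NO₃⁻/NO the anode, E°cell = E°(Au³⁺/Au) − E°(NO₃⁻/NO).
So E°(Au³⁺/Au) = E°cell + E°(NO₃⁻/NO) = +0.540 + (+0.96) = +1.50 V.

+1.50 V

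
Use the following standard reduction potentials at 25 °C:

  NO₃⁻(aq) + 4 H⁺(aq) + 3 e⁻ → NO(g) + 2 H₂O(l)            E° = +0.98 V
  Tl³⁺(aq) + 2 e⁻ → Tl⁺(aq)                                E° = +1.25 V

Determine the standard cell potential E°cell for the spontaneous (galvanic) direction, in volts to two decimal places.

+0.27 V

The Tl³⁺/Tl⁺ couple has the higher reduction potential, so it is the cathode; NO₃⁻/NO is oxidised at the anode.
E°cell = E°(cathode) − E°(anode) = (+1.25) − (+0.98) = +0.27 V.
Since E°cell > 0, the reaction is spontaneous under standard conditions.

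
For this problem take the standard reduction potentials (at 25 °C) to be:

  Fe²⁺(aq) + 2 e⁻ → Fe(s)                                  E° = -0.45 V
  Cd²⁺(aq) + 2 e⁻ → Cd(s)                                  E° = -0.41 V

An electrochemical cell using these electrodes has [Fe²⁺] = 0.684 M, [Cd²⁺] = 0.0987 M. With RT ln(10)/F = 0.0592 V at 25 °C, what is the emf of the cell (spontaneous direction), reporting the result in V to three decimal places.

Cd²⁺/Cd is the cathode (higher E°), Fe²⁺/Fe the anode: E°cell = -0.41 − (-0.45) = +0.04 V, n = 2.
Overall: Cd²⁺(aq) + Fe(s) → Cd(s) + Fe²⁺(aq)
Q = [Fe²⁺] / ([Cd²⁺]); log Q = 0.841.
E = E° − (0.0592/n) log Q = +0.04 − (0.0592/2)(0.841) = +0.015 V.

+0.015 V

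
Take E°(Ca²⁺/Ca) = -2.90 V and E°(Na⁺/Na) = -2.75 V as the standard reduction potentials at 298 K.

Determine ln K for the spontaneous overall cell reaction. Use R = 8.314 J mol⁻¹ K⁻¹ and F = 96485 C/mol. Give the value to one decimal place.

11.7

Cathode: Na⁺/Na; anode: Ca²⁺/Ca. E°cell = (-2.75) − (-2.90) = +0.15 V, with n = 2.
ΔG° = −nFE° = −RT ln K, so ln K = nFE°/(RT) = (2)(96485)(+0.15) / ((8.314)(298)) = 11.683.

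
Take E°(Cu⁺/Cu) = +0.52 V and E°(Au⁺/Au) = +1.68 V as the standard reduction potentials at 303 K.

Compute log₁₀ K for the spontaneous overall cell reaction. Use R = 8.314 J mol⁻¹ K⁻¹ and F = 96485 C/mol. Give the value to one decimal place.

Cathode: Au⁺/Au; anode: Cu⁺/Cu. E°cell = (+1.68) − (+0.52) = +1.16 V, with n = 1.
ΔG° = −nFE° = −RT ln K, so ln K = nFE°/(RT) = (1)(96485)(+1.16) / ((8.314)(303)) = 44.429.
log₁₀ K = 44.429 / ln 10 = 19.3.

19.3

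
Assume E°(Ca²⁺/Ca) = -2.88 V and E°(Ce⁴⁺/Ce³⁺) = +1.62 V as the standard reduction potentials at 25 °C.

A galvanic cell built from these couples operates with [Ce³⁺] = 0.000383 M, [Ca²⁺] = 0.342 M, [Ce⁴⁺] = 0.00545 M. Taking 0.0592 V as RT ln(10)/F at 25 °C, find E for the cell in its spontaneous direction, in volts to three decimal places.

Ce⁴⁺/Ce³⁺ is the cathode (higher E°), Ca²⁺/Ca the anode: E°cell = +1.62 − (-2.88) = +4.50 V, n = 2.
Overall: 2 Ce⁴⁺(aq) + Ca(s) → 2 Ce³⁺(aq) + Ca²⁺(aq)
Q = [Ce³⁺]^2·[Ca²⁺] / ([Ce⁴⁺]^2); log Q = -2.772.
E = E° − (0.0592/n) log Q = +4.50 − (0.0592/2)(-2.772) = +4.582 V.

+4.582 V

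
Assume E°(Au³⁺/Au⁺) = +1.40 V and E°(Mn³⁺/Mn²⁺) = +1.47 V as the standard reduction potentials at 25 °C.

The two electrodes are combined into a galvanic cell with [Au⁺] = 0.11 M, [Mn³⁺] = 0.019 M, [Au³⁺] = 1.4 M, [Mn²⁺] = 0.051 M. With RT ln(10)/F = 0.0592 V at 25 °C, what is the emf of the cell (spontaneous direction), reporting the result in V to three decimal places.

+0.012 V

Mn³⁺/Mn²⁺ is the cathode (higher E°), Au³⁺/Au⁺ the anode: E°cell = +1.47 − (+1.40) = +0.07 V, n = 2.
Overall: 2 Mn³⁺(aq) + Au⁺(aq) → 2 Mn²⁺(aq) + Au³⁺(aq)
Q = [Mn²⁺]^2·[Au³⁺] / ([Mn³⁺]^2·[Au⁺]); log Q = 1.962.
E = E° − (0.0592/n) log Q = +0.07 − (0.0592/2)(1.962) = +0.012 V.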